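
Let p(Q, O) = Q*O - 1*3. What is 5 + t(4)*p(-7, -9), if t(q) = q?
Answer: 245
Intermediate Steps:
p(Q, O) = -3 + O*Q (p(Q, O) = O*Q - 3 = -3 + O*Q)
5 + t(4)*p(-7, -9) = 5 + 4*(-3 - 9*(-7)) = 5 + 4*(-3 + 63) = 5 + 4*60 = 5 + 240 = 245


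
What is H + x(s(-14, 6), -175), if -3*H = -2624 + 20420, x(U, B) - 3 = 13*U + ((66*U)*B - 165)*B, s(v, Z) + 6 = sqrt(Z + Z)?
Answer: -12104632 + 4042526*sqrt(3) ≈ -5.1028e+6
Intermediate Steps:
s(v, Z) = -6 + sqrt(2)*sqrt(Z) (s(v, Z) = -6 + sqrt(Z + Z) = -6 + sqrt(2*Z) = -6 + sqrt(2)*sqrt(Z))
x(U, B) = 3 + 13*U + B*(-165 + 66*B*U) (x(U, B) = 3 + (13*U + ((66*U)*B - 165)*B) = 3 + (13*U + (66*B*U - 165)*B) = 3 + (13*U + (-165 + 66*B*U)*B) = 3 + (13*U + B*(-165 + 66*B*U)) = 3 + 13*U + B*(-165 + 66*B*U))
H = -5932 (H = -(-2624 + 20420)/3 = -1/3*17796 = -5932)
H + x(s(-14, 6), -175) = -5932 + (3 - 165*(-175) + 13*(-6 + sqrt(2)*sqrt(6)) + 66*(-6 + sqrt(2)*sqrt(6))*(-175)**2) = -5932 + (3 + 28875 + 13*(-6 + 2*sqrt(3)) + 66*(-6 + 2*sqrt(3))*30625) = -5932 + (3 + 28875 + (-78 + 26*sqrt(3)) + (-12127500 + 4042500*sqrt(3))) = -5932 + (-12098700 + 4042526*sqrt(3)) = -12104632 + 4042526*sqrt(3)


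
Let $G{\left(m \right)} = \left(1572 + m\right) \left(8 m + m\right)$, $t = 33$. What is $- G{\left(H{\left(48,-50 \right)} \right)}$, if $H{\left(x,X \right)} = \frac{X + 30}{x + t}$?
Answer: $\frac{2546240}{729} \approx 3492.8$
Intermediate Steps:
$H{\left(x,X \right)} = \frac{30 + X}{33 + x}$ ($H{\left(x,X \right)} = \frac{X + 30}{x + 33} = \frac{30 + X}{33 + x}$)
$G{\left(m \right)} = 9 m \left(1572 + m\right)$ ($G{\left(m \right)} = \left(1572 + m\right) 9 m = 9 m \left(1572 + m\right)$)
$- G{\left(H{\left(48,-50 \right)} \right)} = - 9 \frac{30 - 50}{33 + 48} \left(1572 + \frac{30 - 50}{33 + 48}\right) = - 9 \cdot \frac{1}{81} \left(-20\right) \left(1572 + \frac{1}{81} \left(-20\right)\right) = - \frac{9 \left(-20\right) \left(1572 - \frac{20}{81}\right)}{81} = - \frac{9 \left(-20\right) 127312}{81 \cdot 81} = \left(-1\right) \left(- \frac{2546240}{729}\right) = \frac{2546240}{729}$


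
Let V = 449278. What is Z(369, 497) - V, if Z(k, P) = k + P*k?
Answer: -265516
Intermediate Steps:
Z(369, 497) - V = 369*(1 + 497) - 1*449278 = 369*498 - 449278 = 183762 - 449278 = -265516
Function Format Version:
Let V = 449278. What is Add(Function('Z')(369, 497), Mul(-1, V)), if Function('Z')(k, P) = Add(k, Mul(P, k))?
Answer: -265516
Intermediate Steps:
Add(Function('Z')(369, 497), Mul(-1, V)) = Add(Mul(369, Add(1, 497)), Mul(-1, 449278)) = Add(Mul(369, 498), -449278) = Add(183762, -449278) = -265516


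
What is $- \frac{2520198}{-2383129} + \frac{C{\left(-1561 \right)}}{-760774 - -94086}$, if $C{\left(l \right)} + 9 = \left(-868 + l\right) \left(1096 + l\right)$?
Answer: $- \frac{252875311545}{397200876688} \approx -0.63664$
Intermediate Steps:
$C{\left(l \right)} = -9 + \left(-868 + l\right) \left(1096 + l\right)$
$- \frac{2520198}{-2383129} + \frac{C{\left(-1561 \right)}}{-760774 - -94086} = - \frac{2520198}{-2383129} + \frac{-951337 + \left(-1561\right)^{2} + 228 \left(-1561\right)}{-760774 - -94086} = \left(-2520198\right) \left(- \frac{1}{2383129}\right) + \frac{-951337 + 2436721 - 355908}{-760774 + 94086} = \frac{2520198}{2383129} + \frac{1129476}{-666688} = \frac{2520198}{2383129} + 1129476 \left(- \frac{1}{666688}\right) = \frac{2520198}{2383129} - \frac{282369}{166672} = - \frac{252875311545}{397200876688}$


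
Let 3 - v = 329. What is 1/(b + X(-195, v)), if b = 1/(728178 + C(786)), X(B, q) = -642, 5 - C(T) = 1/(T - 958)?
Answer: -125247477/80408880062 ≈ -0.0015576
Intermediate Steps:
v = -326 (v = 3 - 1*329 = 3 - 329 = -326)
C(T) = 5 - 1/(-958 + T) (C(T) = 5 - 1/(T - 958) = 5 - 1/(-958 + T))
b = 172/125247477 (b = 1/(728178 + (-4791 + 5*786)/(-958 + 786)) = 1/(728178 + (-4791 + 3930)/(-172)) = 1/(728178 - 1/172*(-861)) = 1/(728178 + 861/172) = 1/(125247477/172) = 172/125247477 ≈ 1.3733e-6)
1/(b + X(-195, v)) = 1/(172/125247477 - 642) = 1/(-80408880062/125247477) = -125247477/80408880062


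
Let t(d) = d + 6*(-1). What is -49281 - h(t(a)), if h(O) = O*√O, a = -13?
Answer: -49281 + 19*I*√19 ≈ -49281.0 + 82.819*I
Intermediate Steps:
t(d) = -6 + d (t(d) = d - 6 = -6 + d)
h(O) = O^(3/2)
-49281 - h(t(a)) = -49281 - (-6 - 13)^(3/2) = -49281 - (-19)^(3/2) = -49281 - (-19)*I*√19 = -49281 + 19*I*√19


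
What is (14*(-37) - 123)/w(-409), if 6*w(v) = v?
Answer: 3846/409 ≈ 9.4034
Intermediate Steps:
w(v) = v/6
(14*(-37) - 123)/w(-409) = (14*(-37) - 123)/(((1/6)*(-409))) = (-518 - 123)/(-409/6) = -641*(-6/409) = 3846/409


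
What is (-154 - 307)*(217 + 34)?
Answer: -115711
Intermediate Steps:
(-154 - 307)*(217 + 34) = -461*251 = -115711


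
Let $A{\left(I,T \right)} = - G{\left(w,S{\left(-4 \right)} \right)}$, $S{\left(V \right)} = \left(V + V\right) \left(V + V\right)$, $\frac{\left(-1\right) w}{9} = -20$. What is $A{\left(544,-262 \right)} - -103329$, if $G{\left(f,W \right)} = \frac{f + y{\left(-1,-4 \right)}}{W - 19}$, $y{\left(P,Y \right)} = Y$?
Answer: $\frac{4649629}{45} \approx 1.0333 \cdot 10^{5}$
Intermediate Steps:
$w = 180$ ($w = \left(-9\right) \left(-20\right) = 180$)
$S{\left(V \right)} = 4 V^{2}$ ($S{\left(V \right)} = 2 V 2 V = 4 V^{2}$)
$G{\left(f,W \right)} = \frac{-4 + f}{-19 + W}$ ($G{\left(f,W \right)} = \frac{f - 4}{W - 19} = \frac{-4 + f}{-19 + W}$)
$A{\left(I,T \right)} = - \frac{176}{45}$ ($A{\left(I,T \right)} = - \frac{-4 + 180}{-19 + 4 \left(-4\right)^{2}} = - \frac{176}{-19 + 4 \cdot 16} = - \frac{176}{-19 + 64} = - \frac{176}{45}$)
$A{\left(544,-262 \right)} - -103329 = - \frac{176}{45} - -103329 = - \frac{176}{45} + 103329 = \frac{4649629}{45}$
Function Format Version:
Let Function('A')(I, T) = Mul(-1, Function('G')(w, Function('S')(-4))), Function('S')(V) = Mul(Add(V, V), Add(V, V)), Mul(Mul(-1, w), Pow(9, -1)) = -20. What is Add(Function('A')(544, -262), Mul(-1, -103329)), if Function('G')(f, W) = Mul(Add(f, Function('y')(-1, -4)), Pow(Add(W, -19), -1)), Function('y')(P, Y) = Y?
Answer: Rational(4649629, 45) ≈ 1.0333e+5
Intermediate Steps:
w = 180 (w = Mul(-9, -20) = 180)
Function('S')(V) = Mul(4, Pow(V, 2)) (Function('S')(V) = Mul(Mul(2, V), Mul(2, V)) = Mul(4, Pow(V, 2)))
Function('G')(f, W) = Mul(Pow(Add(-19, W), -1), Add(-4, f)) (Function('G')(f, W) = Mul(Add(f, -4), Pow(Add(W, -19), -1)) = Mul(Add(-4, f), Pow(Add(-19, W), -1)) = Mul(Pow(Add(-19, W), -1), Add(-4, f)))
Function('A')(I, T) = Rational(-176, 45) (Function('A')(I, T) = Mul(-1, Mul(Pow(Add(-19, Mul(4, Pow(-4, 2))), -1), Add(-4, 180))) = Mul(-1, Mul(Pow(Add(-19, Mul(4, 16)), -1), 176)) = Mul(-1, Mul(Pow(Add(-19, 64), -1), 176)) = Mul(-1, Mul(Pow(45, -1), 176)) = Mul(-1, Mul(Rational(1, 45), 176)) = Mul(-1, Rational(176, 45)) = Rational(-176, 45))
Add(Function('A')(544, -262), Mul(-1, -103329)) = Add(Rational(-176, 45), Mul(-1, -103329)) = Add(Rational(-176, 45), 103329) = Rational(4649629, 45)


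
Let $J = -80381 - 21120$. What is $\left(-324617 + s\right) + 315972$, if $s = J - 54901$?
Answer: $-165047$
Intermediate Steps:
$J = -101501$ ($J = -80381 - 21120 = -101501$)
$s = -156402$ ($s = -101501 - 54901 = -156402$)
$\left(-324617 + s\right) + 315972 = \left(-324617 - 156402\right) + 315972 = -481019 + 315972 = -165047$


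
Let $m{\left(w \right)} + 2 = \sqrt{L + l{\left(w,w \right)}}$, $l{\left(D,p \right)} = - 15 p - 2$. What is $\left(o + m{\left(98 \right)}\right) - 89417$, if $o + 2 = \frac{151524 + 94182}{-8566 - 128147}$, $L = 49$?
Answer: $- \frac{4075086293}{45571} + i \sqrt{1423} \approx -89423.0 + 37.723 i$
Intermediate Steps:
$l{\left(D,p \right)} = -2 - 15 p$
$m{\left(w \right)} = -2 + \sqrt{47 - 15 w}$ ($m{\left(w \right)} = -2 + \sqrt{49 - \left(2 + 15 w\right)} = -2 + \sqrt{47 - 15 w}$)
$o = - \frac{173044}{45571}$ ($o = -2 + \frac{151524 + 94182}{-8566 - 128147} = -2 + \frac{245706}{-136713} = -2 + 245706 \left(- \frac{1}{136713}\right) = -2 - \frac{81902}{45571} = - \frac{173044}{45571} \approx -3.7972$)
$\left(o + m{\left(98 \right)}\right) - 89417 = \left(- \frac{173044}{45571} - \left(2 - \sqrt{47 - 1470}\right)\right) - 89417 = \left(- \frac{173044}{45571} - \left(2 - \sqrt{-1423}\right)\right) - 89417 = \left(- \frac{173044}{45571} - \left(2 - i \sqrt{1423}\right)\right) - 89417 = \left(- \frac{264186}{45571} + i \sqrt{1423}\right) - 89417 = - \frac{4075086293}{45571} + i \sqrt{1423}$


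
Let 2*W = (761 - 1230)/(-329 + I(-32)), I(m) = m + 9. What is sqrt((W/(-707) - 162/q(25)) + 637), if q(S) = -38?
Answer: sqrt(18287357078067)/168872 ≈ 25.323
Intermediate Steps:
I(m) = 9 + m
W = 469/704 (W = ((761 - 1230)/(-329 + (9 - 32)))/2 = (-469/(-329 - 23))/2 = (-469/(-352))/2 = (-469*(-1/352))/2 = (1/2)*(469/352) = 469/704 ≈ 0.66619)
sqrt((W/(-707) - 162/q(25)) + 637) = sqrt(((469/704)/(-707) - 162/(-38)) + 637) = sqrt(((469/704)*(-1/707) - 162*(-1/38)) + 637) = sqrt((-67/71104 + 81/19) + 637) = sqrt(5758151/1350976 + 637) = sqrt(866329863/1350976) = sqrt(18287357078067)/168872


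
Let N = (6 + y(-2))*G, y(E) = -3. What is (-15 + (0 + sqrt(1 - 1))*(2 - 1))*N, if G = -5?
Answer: 225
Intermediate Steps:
N = -15 (N = (6 - 3)*(-5) = 3*(-5) = -15)
(-15 + (0 + sqrt(1 - 1))*(2 - 1))*N = (-15 + (0 + sqrt(1 - 1))*(2 - 1))*(-15) = (-15 + (0 + sqrt(0))*1)*(-15) = (-15 + (0 + 0)*1)*(-15) = (-15 + 0*1)*(-15) = (-15 + 0)*(-15) = -15*(-15) = 225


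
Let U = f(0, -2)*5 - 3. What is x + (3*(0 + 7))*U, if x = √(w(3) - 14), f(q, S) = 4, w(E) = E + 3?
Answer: 357 + 2*I*√2 ≈ 357.0 + 2.8284*I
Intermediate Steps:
w(E) = 3 + E
U = 17 (U = 4*5 - 3 = 20 - 3 = 17)
x = 2*I*√2 (x = √((3 + 3) - 14) = √(6 - 14) = √(-8) = 2*I*√2 ≈ 2.8284*I)
x + (3*(0 + 7))*U = 2*I*√2 + (3*(0 + 7))*17 = 2*I*√2 + (3*7)*17 = 2*I*√2 + 21*17 = 2*I*√2 + 357 = 357 + 2*I*√2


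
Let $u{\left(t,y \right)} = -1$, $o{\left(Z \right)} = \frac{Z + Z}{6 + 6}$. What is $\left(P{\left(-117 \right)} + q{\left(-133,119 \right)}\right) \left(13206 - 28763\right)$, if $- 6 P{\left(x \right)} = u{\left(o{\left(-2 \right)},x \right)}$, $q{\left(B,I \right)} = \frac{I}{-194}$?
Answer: $\frac{2022410}{291} \approx 6949.9$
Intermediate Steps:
$o{\left(Z \right)} = \frac{Z}{6}$ ($o{\left(Z \right)} = \frac{2 Z}{12} = 2 Z \frac{1}{12} = \frac{Z}{6}$)
$q{\left(B,I \right)} = - \frac{I}{194}$ ($q{\left(B,I \right)} = I \left(- \frac{1}{194}\right) = - \frac{I}{194}$)
$P{\left(x \right)} = \frac{1}{6}$ ($P{\left(x \right)} = \left(- \frac{1}{6}\right) \left(-1\right) = \frac{1}{6}$)
$\left(P{\left(-117 \right)} + q{\left(-133,119 \right)}\right) \left(13206 - 28763\right) = \left(\frac{1}{6} - \frac{119}{194}\right) \left(13206 - 28763\right) = \left(\frac{1}{6} - \frac{119}{194}\right) \left(-15557\right) = \left(- \frac{130}{291}\right) \left(-15557\right) = \frac{2022410}{291}$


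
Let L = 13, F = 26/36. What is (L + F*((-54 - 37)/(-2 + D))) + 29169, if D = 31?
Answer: 15231821/522 ≈ 29180.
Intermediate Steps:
F = 13/18 (F = 26*(1/36) = 13/18 ≈ 0.72222)
(L + F*((-54 - 37)/(-2 + D))) + 29169 = (13 + 13*((-54 - 37)/(-2 + 31))/18) + 29169 = (13 + 13*(-91/29)/18) + 29169 = (13 + 13*(-91*1/29)/18) + 29169 = (13 + (13/18)*(-91/29)) + 29169 = (13 - 1183/522) + 29169 = 5603/522 + 29169 = 15231821/522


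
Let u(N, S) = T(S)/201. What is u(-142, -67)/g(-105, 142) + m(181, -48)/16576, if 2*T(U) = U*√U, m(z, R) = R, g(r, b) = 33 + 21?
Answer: -3/1036 - I*√67/324 ≈ -0.0028958 - 0.025263*I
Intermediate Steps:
g(r, b) = 54
T(U) = U^(3/2)/2 (T(U) = (U*√U)/2 = U^(3/2)/2)
u(N, S) = S^(3/2)/402 (u(N, S) = (S^(3/2)/2)/201 = (S^(3/2)/2)*(1/201) = S^(3/2)/402)
u(-142, -67)/g(-105, 142) + m(181, -48)/16576 = ((-67)^(3/2)/402)/54 - 48/16576 = ((-67*I*√67)/402)*(1/54) - 48*1/16576 = -I*√67/6*(1/54) - 3/1036 = -I*√67/324 - 3/1036 = -3/1036 - I*√67/324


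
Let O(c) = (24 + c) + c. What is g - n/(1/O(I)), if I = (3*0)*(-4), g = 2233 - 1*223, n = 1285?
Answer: -28830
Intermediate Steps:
g = 2010 (g = 2233 - 223 = 2010)
I = 0 (I = 0*(-4) = 0)
O(c) = 24 + 2*c
g - n/(1/O(I)) = 2010 - 1285/(1/(24 + 2*0)) = 2010 - 1285/(1/(24 + 0)) = 2010 - 1285/(1/24) = 2010 - 1285/1/24 = 2010 - 1285*24 = 2010 - 1*30840 = 2010 - 30840 = -28830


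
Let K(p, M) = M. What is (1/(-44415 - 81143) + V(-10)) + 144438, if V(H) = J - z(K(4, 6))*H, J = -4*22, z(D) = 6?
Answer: 18131830779/125558 ≈ 1.4441e+5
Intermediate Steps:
J = -88
V(H) = -88 - 6*H
(1/(-44415 - 81143) + V(-10)) + 144438 = (1/(-44415 - 81143) + (-88 - 6*(-10))) + 144438 = (1/(-125558) + (-88 + 60)) + 144438 = (-1/125558 - 28) + 144438 = -3515625/125558 + 144438 = 18131830779/125558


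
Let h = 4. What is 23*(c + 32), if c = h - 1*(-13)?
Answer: 1127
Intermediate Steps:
c = 17 (c = 4 - 1*(-13) = 4 + 13 = 17)
23*(c + 32) = 23*(17 + 32) = 23*49 = 1127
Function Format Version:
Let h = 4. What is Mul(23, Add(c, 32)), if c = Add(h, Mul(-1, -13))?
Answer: 1127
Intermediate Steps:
c = 17 (c = Add(4, Mul(-1, -13)) = Add(4, 13) = 17)
Mul(23, Add(c, 32)) = Mul(23, Add(17, 32)) = Mul(23, 49) = 1127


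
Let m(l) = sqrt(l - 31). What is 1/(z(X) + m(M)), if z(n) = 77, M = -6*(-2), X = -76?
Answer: 77/5948 - I*sqrt(19)/5948 ≈ 0.012946 - 0.00073283*I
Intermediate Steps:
M = 12
m(l) = sqrt(-31 + l)
1/(z(X) + m(M)) = 1/(77 + sqrt(-31 + 12)) = 1/(77 + sqrt(-19)) = 1/(77 + I*sqrt(19))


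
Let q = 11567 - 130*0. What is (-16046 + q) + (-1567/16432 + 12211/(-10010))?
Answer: -28343907927/6326320 ≈ -4480.3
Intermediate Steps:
q = 11567 (q = 11567 - 1*0 = 11567 + 0 = 11567)
(-16046 + q) + (-1567/16432 + 12211/(-10010)) = (-16046 + 11567) + (-1567/16432 + 12211/(-10010)) = -4479 + (-1567*1/16432 + 12211*(-1/10010)) = -4479 + (-1567/16432 - 12211/10010) = -4479 - 8320647/6326320 = -28343907927/6326320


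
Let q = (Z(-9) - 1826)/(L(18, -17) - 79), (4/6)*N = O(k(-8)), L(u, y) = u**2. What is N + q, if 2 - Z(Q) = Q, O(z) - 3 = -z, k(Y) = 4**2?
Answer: -2637/98 ≈ -26.908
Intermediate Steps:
k(Y) = 16
O(z) = 3 - z
N = -39/2 (N = 3*(3 - 1*16)/2 = 3*(3 - 16)/2 = (3/2)*(-13) = -39/2 ≈ -19.500)
Z(Q) = 2 - Q
q = -363/49 (q = ((2 - 1*(-9)) - 1826)/(18**2 - 79) = ((2 + 9) - 1826)/(324 - 79) = (11 - 1826)/245 = -1815*1/245 = -363/49 ≈ -7.4082)
N + q = -39/2 - 363/49 = -2637/98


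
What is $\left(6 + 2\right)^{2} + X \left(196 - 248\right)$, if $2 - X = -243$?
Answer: $-12676$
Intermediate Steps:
$X = 245$ ($X = 2 - -243 = 2 + 243 = 245$)
$\left(6 + 2\right)^{2} + X \left(196 - 248\right) = \left(6 + 2\right)^{2} + 245 \left(196 - 248\right) = 8^{2} + 245 \left(-52\right) = 64 - 12740 = -12676$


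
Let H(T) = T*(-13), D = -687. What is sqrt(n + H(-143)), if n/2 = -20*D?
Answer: sqrt(29339) ≈ 171.29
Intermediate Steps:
n = 27480 (n = 2*(-20*(-687)) = 2*13740 = 27480)
H(T) = -13*T
sqrt(n + H(-143)) = sqrt(27480 - 13*(-143)) = sqrt(27480 + 1859) = sqrt(29339)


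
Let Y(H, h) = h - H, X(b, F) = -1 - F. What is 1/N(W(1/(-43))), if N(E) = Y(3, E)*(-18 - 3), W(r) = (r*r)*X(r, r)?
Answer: 79507/5009823 ≈ 0.015870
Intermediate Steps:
W(r) = r²*(-1 - r) (W(r) = (r*r)*(-1 - r) = r²*(-1 - r))
N(E) = 63 - 21*E (N(E) = (E - 1*3)*(-18 - 3) = (E - 3)*(-21) = (-3 + E)*(-21) = 63 - 21*E)
1/N(W(1/(-43))) = 1/(63 - 21*(1/(-43))²*(-1 - 1/(-43))) = 1/(63 - 21*(-1/43)²*(-1 - 1*(-1/43))) = 1/(63 - 21*(-1 + 1/43)/1849) = 1/(63 - 21*(-42)/(1849*43)) = 1/(63 - 21*(-42/79507)) = 1/(63 + 882/79507) = 1/(5009823/79507) = 79507/5009823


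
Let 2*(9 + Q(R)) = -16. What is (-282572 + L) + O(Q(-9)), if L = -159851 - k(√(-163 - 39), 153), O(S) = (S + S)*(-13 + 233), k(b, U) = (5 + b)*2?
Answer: -449913 - 2*I*√202 ≈ -4.4991e+5 - 28.425*I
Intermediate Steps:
Q(R) = -17 (Q(R) = -9 + (½)*(-16) = -9 - 8 = -17)
k(b, U) = 10 + 2*b
O(S) = 440*S (O(S) = (2*S)*220 = 440*S)
L = -159861 - 2*I*√202 (L = -159851 - (10 + 2*√(-163 - 39)) = -159851 - (10 + 2*√(-202)) = -159851 - (10 + 2*(I*√202)) = -159851 - (10 + 2*I*√202) = -159851 + (-10 - 2*I*√202) = -159861 - 2*I*√202 ≈ -1.5986e+5 - 28.425*I)
(-282572 + L) + O(Q(-9)) = (-282572 + (-159861 - 2*I*√202)) + 440*(-17) = (-442433 - 2*I*√202) - 7480 = -449913 - 2*I*√202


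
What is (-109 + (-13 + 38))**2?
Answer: 7056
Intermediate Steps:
(-109 + (-13 + 38))**2 = (-109 + 25)**2 = (-84)**2 = 7056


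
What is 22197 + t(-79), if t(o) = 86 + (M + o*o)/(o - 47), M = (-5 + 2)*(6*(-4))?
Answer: 2801345/126 ≈ 22233.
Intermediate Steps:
M = 72 (M = -3*(-24) = 72)
t(o) = 86 + (72 + o²)/(-47 + o) (t(o) = 86 + (72 + o*o)/(o - 47) = 86 + (72 + o²)/(-47 + o))
22197 + t(-79) = 22197 + (-3970 + (-79)² + 86*(-79))/(-47 - 79) = 22197 + (-3970 + 6241 - 6794)/(-126) = 22197 - 1/126*(-4523) = 22197 + 4523/126 = 2801345/126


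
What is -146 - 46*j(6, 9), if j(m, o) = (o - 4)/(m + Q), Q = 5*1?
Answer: -1836/11 ≈ -166.91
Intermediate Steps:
Q = 5
j(m, o) = (-4 + o)/(5 + m) (j(m, o) = (o - 4)/(m + 5) = (-4 + o)/(5 + m))
-146 - 46*j(6, 9) = -146 - 46*(-4 + 9)/(5 + 6) = -146 - 46*5/11 = -146 - 230/11 = -1836/11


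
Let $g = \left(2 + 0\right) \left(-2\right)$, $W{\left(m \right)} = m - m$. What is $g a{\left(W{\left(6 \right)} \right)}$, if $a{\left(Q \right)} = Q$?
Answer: $0$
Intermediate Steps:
$W{\left(m \right)} = 0$
$g = -4$ ($g = 2 \left(-2\right) = -4$)
$g a{\left(W{\left(6 \right)} \right)} = \left(-4\right) 0 = 0$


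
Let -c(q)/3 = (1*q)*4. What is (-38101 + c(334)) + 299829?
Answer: 257720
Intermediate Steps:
c(q) = -12*q (c(q) = -3*1*q*4 = -3*q*4 = -12*q)
(-38101 + c(334)) + 299829 = (-38101 - 12*334) + 299829 = (-38101 - 4008) + 299829 = -42109 + 299829 = 257720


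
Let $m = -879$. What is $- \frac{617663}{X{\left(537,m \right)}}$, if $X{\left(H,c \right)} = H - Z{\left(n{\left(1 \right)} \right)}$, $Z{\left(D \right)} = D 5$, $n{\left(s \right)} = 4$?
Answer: $- \frac{617663}{517} \approx -1194.7$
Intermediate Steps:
$Z{\left(D \right)} = 5 D$
$X{\left(H,c \right)} = -20 + H$ ($X{\left(H,c \right)} = H - 5 \cdot 4 = H - 20 = -20 + H$)
$- \frac{617663}{X{\left(537,m \right)}} = - \frac{617663}{-20 + 537} = - \frac{617663}{517}$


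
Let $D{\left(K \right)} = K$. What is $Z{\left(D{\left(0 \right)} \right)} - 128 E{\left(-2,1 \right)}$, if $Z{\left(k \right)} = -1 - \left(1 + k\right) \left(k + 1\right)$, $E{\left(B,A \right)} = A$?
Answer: $-130$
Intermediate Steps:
$Z{\left(k \right)} = -1 - \left(1 + k\right)^{2}$ ($Z{\left(k \right)} = -1 - \left(1 + k\right) \left(1 + k\right) = -1 - \left(1 + k\right)^{2}$)
$Z{\left(D{\left(0 \right)} \right)} - 128 E{\left(-2,1 \right)} = \left(-1 - \left(1 + 0\right)^{2}\right) - 128 = \left(-1 - 1^{2}\right) - 128 = \left(-1 - 1\right) - 128 = -2 - 128 = -130$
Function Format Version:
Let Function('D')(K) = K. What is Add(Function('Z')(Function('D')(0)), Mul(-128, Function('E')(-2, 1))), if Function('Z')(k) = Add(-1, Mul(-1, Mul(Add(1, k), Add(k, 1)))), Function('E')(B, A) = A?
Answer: -130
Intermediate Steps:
Function('Z')(k) = Add(-1, Mul(-1, Pow(Add(1, k), 2))) (Function('Z')(k) = Add(-1, Mul(-1, Mul(Add(1, k), Add(1, k)))) = Add(-1, Mul(-1, Pow(Add(1, k), 2))))
Add(Function('Z')(Function('D')(0)), Mul(-128, Function('E')(-2, 1))) = Add(Add(-1, Mul(-1, Pow(Add(1, 0), 2))), Mul(-128, 1)) = Add(Add(-1, Mul(-1, Pow(1, 2))), -128) = Add(Add(-1, Mul(-1, 1)), -128) = Add(Add(-1, -1), -128) = Add(-2, -128) = -130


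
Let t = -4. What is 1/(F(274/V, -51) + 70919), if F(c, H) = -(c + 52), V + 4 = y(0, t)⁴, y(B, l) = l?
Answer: 126/8929105 ≈ 1.4111e-5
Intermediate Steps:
V = 252 (V = -4 + (-4)⁴ = -4 + 256 = 252)
F(c, H) = -52 - c (F(c, H) = -(52 + c) = -52 - c)
1/(F(274/V, -51) + 70919) = 1/((-52 - 274/252) + 70919) = 1/((-52 - 1*137/126) + 70919) = 1/((-52 - 137/126) + 70919) = 1/(-6689/126 + 70919) = 1/(8929105/126) = 126/8929105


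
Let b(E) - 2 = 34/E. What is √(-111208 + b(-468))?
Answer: I*√676577746/78 ≈ 333.48*I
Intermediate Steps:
b(E) = 2 + 34/E
√(-111208 + b(-468)) = √(-111208 + (2 + 34/(-468))) = √(-111208 + (2 + 34*(-1/468))) = √(-111208 + (2 - 17/234)) = √(-111208 + 451/234) = √(-26022221/234) = I*√676577746/78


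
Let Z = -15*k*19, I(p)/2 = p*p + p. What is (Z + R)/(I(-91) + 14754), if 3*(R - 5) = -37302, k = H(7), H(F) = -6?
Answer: -3573/10378 ≈ -0.34429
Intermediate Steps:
k = -6
R = -12429 (R = 5 + (1/3)*(-37302) = 5 - 12434 = -12429)
I(p) = 2*p + 2*p**2 (I(p) = 2*(p*p + p) = 2*(p**2 + p) = 2*(p + p**2) = 2*p + 2*p**2)
Z = 1710 (Z = -15*(-6)*19 = 90*19 = 1710)
(Z + R)/(I(-91) + 14754) = (1710 - 12429)/(2*(-91)*(1 - 91) + 14754) = -10719/(2*(-91)*(-90) + 14754) = -10719/(16380 + 14754) = -10719/31134 = -10719*1/31134 = -3573/10378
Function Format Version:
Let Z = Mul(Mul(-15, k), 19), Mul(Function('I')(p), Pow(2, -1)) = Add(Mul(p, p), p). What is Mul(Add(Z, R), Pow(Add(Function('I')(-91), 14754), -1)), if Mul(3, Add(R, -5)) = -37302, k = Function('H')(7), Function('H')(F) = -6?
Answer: Rational(-3573, 10378) ≈ -0.34429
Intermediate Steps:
k = -6
R = -12429 (R = Add(5, Mul(Rational(1, 3), -37302)) = Add(5, -12434) = -12429)
Function('I')(p) = Add(Mul(2, p), Mul(2, Pow(p, 2))) (Function('I')(p) = Mul(2, Add(Mul(p, p), p)) = Mul(2, Add(Pow(p, 2), p)) = Mul(2, Add(p, Pow(p, 2))) = Add(Mul(2, p), Mul(2, Pow(p, 2))))
Z = 1710 (Z = Mul(Mul(-15, -6), 19) = Mul(90, 19) = 1710)
Mul(Add(Z, R), Pow(Add(Function('I')(-91), 14754), -1)) = Mul(Add(1710, -12429), Pow(Add(Mul(2, -91, Add(1, -91)), 14754), -1)) = Mul(-10719, Pow(Add(Mul(2, -91, -90), 14754), -1)) = Mul(-10719, Pow(Add(16380, 14754), -1)) = Mul(-10719, Pow(31134, -1)) = Mul(-10719, Rational(1, 31134)) = Rational(-3573, 10378)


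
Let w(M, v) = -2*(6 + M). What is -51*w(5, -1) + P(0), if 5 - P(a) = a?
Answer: 1127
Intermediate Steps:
w(M, v) = -12 - 2*M
P(a) = 5 - a
-51*w(5, -1) + P(0) = -51*(-12 - 2*5) + (5 - 1*0) = -51*(-12 - 10) + (5 + 0) = -51*(-22) + 5 = 1122 + 5 = 1127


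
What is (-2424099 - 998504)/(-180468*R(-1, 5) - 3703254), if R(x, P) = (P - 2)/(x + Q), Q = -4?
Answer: 17113015/17974866 ≈ 0.95205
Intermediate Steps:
R(x, P) = (-2 + P)/(-4 + x) (R(x, P) = (P - 2)/(x - 4) = (-2 + P)/(-4 + x))
(-2424099 - 998504)/(-180468*R(-1, 5) - 3703254) = (-2424099 - 998504)/(-180468*(-2 + 5)/(-4 - 1) - 3703254) = -3422603/(-180468*3/(-5) - 3703254) = -3422603/(-(-180468)*3/5 - 3703254) = -3422603/(-180468*(-⅗) - 3703254) = -3422603/(541404/5 - 3703254) = -3422603/(-17974866/5) = -3422603*(-5/17974866) = 17113015/17974866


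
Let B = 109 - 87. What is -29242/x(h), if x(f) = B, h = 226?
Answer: -14621/11 ≈ -1329.2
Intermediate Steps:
B = 22
x(f) = 22
-29242/x(h) = -29242/22 = -29242*1/22 = -14621/11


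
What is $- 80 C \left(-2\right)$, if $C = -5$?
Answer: $-800$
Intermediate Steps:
$- 80 C \left(-2\right) = - 80 \left(\left(-5\right) \left(-2\right)\right) = \left(-80\right) 10 = -800$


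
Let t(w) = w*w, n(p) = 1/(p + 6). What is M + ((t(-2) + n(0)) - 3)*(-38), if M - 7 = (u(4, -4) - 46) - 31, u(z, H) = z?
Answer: -331/3 ≈ -110.33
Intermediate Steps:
n(p) = 1/(6 + p)
t(w) = w²
M = -66 (M = 7 + ((4 - 46) - 31) = 7 + (-42 - 31) = 7 - 73 = -66)
M + ((t(-2) + n(0)) - 3)*(-38) = -66 + (((-2)² + 1/(6 + 0)) - 3)*(-38) = -66 + ((4 + 1/6) - 3)*(-38) = -66 + ((4 + ⅙) - 3)*(-38) = -66 + (25/6 - 3)*(-38) = -66 + (7/6)*(-38) = -66 - 133/3 = -331/3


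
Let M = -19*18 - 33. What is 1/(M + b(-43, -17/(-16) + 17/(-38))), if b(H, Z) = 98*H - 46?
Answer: -1/4635 ≈ -0.00021575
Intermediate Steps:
b(H, Z) = -46 + 98*H
M = -375 (M = -342 - 33 = -375)
1/(M + b(-43, -17/(-16) + 17/(-38))) = 1/(-375 + (-46 + 98*(-43))) = 1/(-375 + (-46 - 4214)) = 1/(-375 - 4260) = 1/(-4635) = -1/4635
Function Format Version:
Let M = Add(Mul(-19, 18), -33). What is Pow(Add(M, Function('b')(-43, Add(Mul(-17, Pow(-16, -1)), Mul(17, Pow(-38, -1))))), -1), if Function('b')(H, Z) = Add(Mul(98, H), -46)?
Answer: Rational(-1, 4635) ≈ -0.00021575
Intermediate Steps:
Function('b')(H, Z) = Add(-46, Mul(98, H))
M = -375 (M = Add(-342, -33) = -375)
Pow(Add(M, Function('b')(-43, Add(Mul(-17, Pow(-16, -1)), Mul(17, Pow(-38, -1))))), -1) = Pow(Add(-375, Add(-46, Mul(98, -43))), -1) = Pow(Add(-375, Add(-46, -4214)), -1) = Pow(Add(-375, -4260), -1) = Pow(-4635, -1) = Rational(-1, 4635)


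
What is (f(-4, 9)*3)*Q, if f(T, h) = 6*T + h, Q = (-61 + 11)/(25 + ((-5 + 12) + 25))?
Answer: 750/19 ≈ 39.474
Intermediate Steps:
Q = -50/57 (Q = -50/(25 + (7 + 25)) = -50/(25 + 32) = -50/57 ≈ -0.87719)
f(T, h) = h + 6*T
(f(-4, 9)*3)*Q = ((9 + 6*(-4))*3)*(-50/57) = ((9 - 24)*3)*(-50/57) = -15*3*(-50/57) = -45*(-50/57) = 750/19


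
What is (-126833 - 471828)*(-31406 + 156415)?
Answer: -74838012949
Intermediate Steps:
(-126833 - 471828)*(-31406 + 156415) = -598661*125009 = -74838012949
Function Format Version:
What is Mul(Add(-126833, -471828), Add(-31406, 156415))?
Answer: -74838012949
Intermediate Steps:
Mul(Add(-126833, -471828), Add(-31406, 156415)) = Mul(-598661, 125009) = -74838012949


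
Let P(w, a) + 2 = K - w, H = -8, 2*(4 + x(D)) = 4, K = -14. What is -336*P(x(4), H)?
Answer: 4704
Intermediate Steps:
x(D) = -2 (x(D) = -4 + (1/2)*4 = -4 + 2 = -2)
P(w, a) = -16 - w (P(w, a) = -2 + (-14 - w) = -16 - w)
-336*P(x(4), H) = -336*(-16 - 1*(-2)) = -336*(-16 + 2) = -336*(-14) = 4704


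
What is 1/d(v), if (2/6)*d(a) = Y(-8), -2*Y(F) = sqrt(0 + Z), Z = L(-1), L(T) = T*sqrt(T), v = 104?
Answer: -2/(3*sqrt(-I)) ≈ -0.4714 - 0.4714*I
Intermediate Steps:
L(T) = T**(3/2)
Z = -I (Z = (-1)**(3/2) = -I ≈ -1.0*I)
Y(F) = -sqrt(-I)/2 (Y(F) = -sqrt(2)*(1 - I)/2/2 = -sqrt(-I)/2)
d(a) = -3*sqrt(-I)/2 (d(a) = 3*(-sqrt(-I)/2) = -3*sqrt(-I)/2)
1/d(v) = 1/(-3*sqrt(-I)/2) = -2/(3*sqrt(-I))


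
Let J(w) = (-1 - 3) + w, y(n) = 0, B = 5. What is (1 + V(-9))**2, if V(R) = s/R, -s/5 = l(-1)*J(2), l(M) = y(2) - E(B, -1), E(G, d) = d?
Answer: 1/81 ≈ 0.012346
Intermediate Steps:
l(M) = 1 (l(M) = 0 - 1*(-1) = 0 + 1 = 1)
J(w) = -4 + w
s = 10 (s = -5*(-4 + 2) = -5*(-2) = 10)
V(R) = 10/R
(1 + V(-9))**2 = (1 + 10/(-9))**2 = (1 + 10*(-1/9))**2 = (1 - 10/9)**2 = (-1/9)**2 = 1/81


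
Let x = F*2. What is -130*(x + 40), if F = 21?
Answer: -10660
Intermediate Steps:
x = 42 (x = 21*2 = 42)
-130*(x + 40) = -130*(42 + 40) = -130*82 = -10660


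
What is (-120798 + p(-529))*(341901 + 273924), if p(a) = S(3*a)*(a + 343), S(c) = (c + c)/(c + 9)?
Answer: -19625276141100/263 ≈ -7.4621e+10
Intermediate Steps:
S(c) = 2*c/(9 + c) (S(c) = (2*c)/(9 + c) = 2*c/(9 + c))
p(a) = 6*a*(343 + a)/(9 + 3*a) (p(a) = (2*(3*a)/(9 + 3*a))*(a + 343) = (6*a/(9 + 3*a))*(343 + a) = 6*a*(343 + a)/(9 + 3*a))
(-120798 + p(-529))*(341901 + 273924) = (-120798 + 2*(-529)*(343 - 529)/(3 - 529))*(341901 + 273924) = (-120798 + 2*(-529)*(-186)/(-526))*615825 = (-120798 + 2*(-529)*(-1/526)*(-186))*615825 = (-120798 - 98394/263)*615825 = -31868268/263*615825 = -19625276141100/263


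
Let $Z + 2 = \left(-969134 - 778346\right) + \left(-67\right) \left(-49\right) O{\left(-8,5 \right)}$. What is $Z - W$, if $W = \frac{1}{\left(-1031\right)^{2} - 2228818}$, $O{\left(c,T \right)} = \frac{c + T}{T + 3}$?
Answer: $- \frac{16309995502177}{9326856} \approx -1.7487 \cdot 10^{6}$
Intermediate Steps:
$O{\left(c,T \right)} = \frac{T + c}{3 + T}$
$W = - \frac{1}{1165857}$ ($W = \frac{1}{1062961 - 2228818} = \frac{1}{-1165857} = - \frac{1}{1165857} \approx -8.5774 \cdot 10^{-7}$)
$Z = - \frac{13989705}{8}$ ($Z = -2 + \left(\left(-969134 - 778346\right) + \left(-67\right) \left(-49\right) \frac{5 - 8}{3 + 5}\right) = -2 - \left(1747480 - 3283 \cdot \frac{1}{8} \left(-3\right)\right) = -2 + \left(-1747480 + 3283 \left(- \frac{3}{8}\right)\right) = -2 - \frac{13989689}{8} = - \frac{13989705}{8} \approx -1.7487 \cdot 10^{6}$)
$Z - W = - \frac{13989705}{8} - - \frac{1}{1165857} = - \frac{13989705}{8} + \frac{1}{1165857} = - \frac{16309995502177}{9326856}$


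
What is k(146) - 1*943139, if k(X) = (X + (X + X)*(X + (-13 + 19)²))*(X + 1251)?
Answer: 73502991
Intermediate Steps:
k(X) = (1251 + X)*(X + 2*X*(36 + X)) (k(X) = (X + (2*X)*(X + 6²))*(1251 + X) = (X + (2*X)*(X + 36))*(1251 + X) = (X + (2*X)*(36 + X))*(1251 + X) = (X + 2*X*(36 + X))*(1251 + X) = (1251 + X)*(X + 2*X*(36 + X)))
k(146) - 1*943139 = 146*(91323 + 2*146² + 2575*146) - 1*943139 = 146*(91323 + 2*21316 + 375950) - 943139 = 146*(91323 + 42632 + 375950) - 943139 = 146*509905 - 943139 = 74446130 - 943139 = 73502991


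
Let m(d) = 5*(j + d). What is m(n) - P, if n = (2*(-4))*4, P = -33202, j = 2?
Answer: 33052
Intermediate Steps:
n = -32 (n = -8*4 = -32)
m(d) = 10 + 5*d (m(d) = 5*(2 + d) = 10 + 5*d)
m(n) - P = (10 + 5*(-32)) - 1*(-33202) = (10 - 160) + 33202 = -150 + 33202 = 33052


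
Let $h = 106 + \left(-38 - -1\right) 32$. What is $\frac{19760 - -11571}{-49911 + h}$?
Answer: $- \frac{31331}{50989} \approx -0.61447$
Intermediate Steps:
$h = -1078$ ($h = 106 + \left(-38 + 1\right) 32 = 106 - 1184 = -1078$)
$\frac{19760 - -11571}{-49911 + h} = \frac{19760 - -11571}{-49911 - 1078} = \frac{19760 + \left(-682 + 12253\right)}{-50989} = \left(19760 + 11571\right) \left(- \frac{1}{50989}\right) = 31331 \left(- \frac{1}{50989}\right) = - \frac{31331}{50989}$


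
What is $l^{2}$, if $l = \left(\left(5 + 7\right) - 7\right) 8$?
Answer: $1600$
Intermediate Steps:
$l = 40$ ($l = \left(12 - 7\right) 8 = 5 \cdot 8 = 40$)
$l^{2} = 40^{2} = 1600$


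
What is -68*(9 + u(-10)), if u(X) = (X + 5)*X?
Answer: -4012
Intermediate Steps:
u(X) = X*(5 + X) (u(X) = (5 + X)*X = X*(5 + X))
-68*(9 + u(-10)) = -68*(9 - 10*(5 - 10)) = -68*(9 - 10*(-5)) = -68*(9 + 50) = -68*59 = -4012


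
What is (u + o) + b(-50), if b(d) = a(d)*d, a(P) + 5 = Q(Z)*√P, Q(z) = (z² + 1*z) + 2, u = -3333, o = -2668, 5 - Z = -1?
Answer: -5751 - 11000*I*√2 ≈ -5751.0 - 15556.0*I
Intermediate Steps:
Z = 6 (Z = 5 - 1*(-1) = 5 + 1 = 6)
Q(z) = 2 + z + z² (Q(z) = (z² + z) + 2 = (z + z²) + 2 = 2 + z + z²)
a(P) = -5 + 44*√P (a(P) = -5 + (2 + 6 + 6²)*√P = -5 + (2 + 6 + 36)*√P = -5 + 44*√P)
b(d) = d*(-5 + 44*√d) (b(d) = (-5 + 44*√d)*d = d*(-5 + 44*√d))
(u + o) + b(-50) = (-3333 - 2668) - 50*(-5 + 44*√(-50)) = -6001 - 50*(-5 + 44*(5*I*√2)) = -6001 - 50*(-5 + 220*I*√2) = -6001 + (250 - 11000*I*√2) = -5751 - 11000*I*√2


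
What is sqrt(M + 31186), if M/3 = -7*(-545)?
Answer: sqrt(42631) ≈ 206.47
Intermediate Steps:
M = 11445 (M = 3*(-7*(-545)) = 3*3815 = 11445)
sqrt(M + 31186) = sqrt(11445 + 31186) = sqrt(42631)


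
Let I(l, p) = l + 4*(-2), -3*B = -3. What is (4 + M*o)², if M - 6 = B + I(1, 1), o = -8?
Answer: 16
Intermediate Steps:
B = 1 (B = -⅓*(-3) = 1)
I(l, p) = -8 + l (I(l, p) = l - 8 = -8 + l)
M = 0 (M = 6 + (1 + (-8 + 1)) = 6 + (1 - 7) = 6 - 6 = 0)
(4 + M*o)² = (4 + 0*(-8))² = (4 + 0)² = 4² = 16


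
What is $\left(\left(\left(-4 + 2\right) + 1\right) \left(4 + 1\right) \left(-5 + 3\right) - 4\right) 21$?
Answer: $126$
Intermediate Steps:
$\left(\left(\left(-4 + 2\right) + 1\right) \left(4 + 1\right) \left(-5 + 3\right) - 4\right) 21 = \left(\left(-2 + 1\right) 5 \left(-2\right) - 4\right) 21 = \left(\left(-1\right) \left(-10\right) - 4\right) 21 = \left(10 - 4\right) 21 = 6 \cdot 21 = 126$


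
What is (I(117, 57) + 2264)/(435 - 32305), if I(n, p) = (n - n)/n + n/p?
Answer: -8611/121106 ≈ -0.071103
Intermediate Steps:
I(n, p) = n/p (I(n, p) = 0/n + n/p = 0 + n/p = n/p)
(I(117, 57) + 2264)/(435 - 32305) = (117/57 + 2264)/(435 - 32305) = (117*(1/57) + 2264)/(-31870) = (39/19 + 2264)*(-1/31870) = (43055/19)*(-1/31870) = -8611/121106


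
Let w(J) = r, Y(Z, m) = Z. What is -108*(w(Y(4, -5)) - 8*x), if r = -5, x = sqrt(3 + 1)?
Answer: 2268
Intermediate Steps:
x = 2 (x = sqrt(4) = 2)
w(J) = -5
-108*(w(Y(4, -5)) - 8*x) = -108*(-5 - 8*2) = -108*(-5 - 16) = -108*(-21) = 2268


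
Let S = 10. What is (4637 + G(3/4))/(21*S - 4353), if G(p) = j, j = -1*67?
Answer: -4570/4143 ≈ -1.1031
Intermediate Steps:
j = -67
G(p) = -67
(4637 + G(3/4))/(21*S - 4353) = (4637 - 67)/(21*10 - 4353) = 4570/(210 - 4353) = 4570/(-4143) = 4570*(-1/4143) = -4570/4143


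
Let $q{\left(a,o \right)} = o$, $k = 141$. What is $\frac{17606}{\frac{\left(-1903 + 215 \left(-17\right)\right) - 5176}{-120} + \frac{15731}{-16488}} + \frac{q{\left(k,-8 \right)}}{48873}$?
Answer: $\frac{70936102287896}{356558005419} \approx 198.95$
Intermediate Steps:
$\frac{17606}{\frac{\left(-1903 + 215 \left(-17\right)\right) - 5176}{-120} + \frac{15731}{-16488}} + \frac{q{\left(k,-8 \right)}}{48873} = \frac{17606}{\frac{\left(-1903 + 215 \left(-17\right)\right) - 5176}{-120} + \frac{15731}{-16488}} - \frac{8}{48873} = \frac{17606}{\left(\left(-1903 - 3655\right) - 5176\right) \left(- \frac{1}{120}\right) + 15731 \left(- \frac{1}{16488}\right)} - \frac{8}{48873} = \frac{17606}{\left(-5558 - 5176\right) \left(- \frac{1}{120}\right) - \frac{15731}{16488}} - \frac{8}{48873} = \frac{17606}{\left(-10734\right) \left(- \frac{1}{120}\right) - \frac{15731}{16488}} - \frac{8}{48873} = \frac{17606}{\frac{1789}{20} - \frac{15731}{16488}} - \frac{8}{48873} = \frac{17606}{\frac{7295603}{82440}} - \frac{8}{48873} = 17606 \cdot \frac{82440}{7295603} - \frac{8}{48873} = \frac{1451438640}{7295603} - \frac{8}{48873} = \frac{70936102287896}{356558005419}$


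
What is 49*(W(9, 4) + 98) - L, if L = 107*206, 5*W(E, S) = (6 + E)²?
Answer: -15035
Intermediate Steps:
W(E, S) = (6 + E)²/5
L = 22042
49*(W(9, 4) + 98) - L = 49*((6 + 9)²/5 + 98) - 1*22042 = 49*((⅕)*15² + 98) - 22042 = 49*((⅕)*225 + 98) - 22042 = 49*(45 + 98) - 22042 = 49*143 - 22042 = 7007 - 22042 = -15035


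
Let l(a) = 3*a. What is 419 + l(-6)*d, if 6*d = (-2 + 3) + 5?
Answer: 401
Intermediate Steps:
d = 1 (d = ((-2 + 3) + 5)/6 = (1 + 5)/6 = (⅙)*6 = 1)
419 + l(-6)*d = 419 + (3*(-6))*1 = 419 - 18*1 = 419 - 18 = 401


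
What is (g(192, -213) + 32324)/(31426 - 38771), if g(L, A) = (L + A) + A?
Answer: -6418/1469 ≈ -4.3690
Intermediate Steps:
g(L, A) = L + 2*A (g(L, A) = (A + L) + A = L + 2*A)
(g(192, -213) + 32324)/(31426 - 38771) = ((192 + 2*(-213)) + 32324)/(31426 - 38771) = ((192 - 426) + 32324)/(-7345) = (-234 + 32324)*(-1/7345) = 32090*(-1/7345) = -6418/1469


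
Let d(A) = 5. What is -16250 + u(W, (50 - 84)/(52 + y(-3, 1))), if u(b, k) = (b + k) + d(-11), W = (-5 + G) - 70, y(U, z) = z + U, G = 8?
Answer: -407817/25 ≈ -16313.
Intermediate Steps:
y(U, z) = U + z
W = -67 (W = (-5 + 8) - 70 = 3 - 70 = -67)
u(b, k) = 5 + b + k (u(b, k) = (b + k) + 5 = 5 + b + k)
-16250 + u(W, (50 - 84)/(52 + y(-3, 1))) = -16250 + (5 - 67 + (50 - 84)/(52 + (-3 + 1))) = -16250 + (5 - 67 - 34/(52 - 2)) = -16250 + (5 - 67 - 34/50) = -16250 + (5 - 67 - 34*1/50) = -16250 + (5 - 67 - 17/25) = -16250 - 1567/25 = -407817/25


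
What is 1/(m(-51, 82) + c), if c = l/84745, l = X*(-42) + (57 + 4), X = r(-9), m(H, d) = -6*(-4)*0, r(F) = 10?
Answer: -84745/359 ≈ -236.06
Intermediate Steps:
m(H, d) = 0 (m(H, d) = 24*0 = 0)
X = 10
l = -359 (l = 10*(-42) + (57 + 4) = -420 + 61 = -359)
c = -359/84745 ≈ -0.0042362
1/(m(-51, 82) + c) = 1/(0 - 359/84745) = 1/(-359/84745) = -84745/359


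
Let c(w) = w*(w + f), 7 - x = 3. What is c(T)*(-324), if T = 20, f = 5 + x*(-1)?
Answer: -136080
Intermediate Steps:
x = 4 (x = 7 - 1*3 = 7 - 3 = 4)
f = 1 (f = 5 + 4*(-1) = 5 - 4 = 1)
c(w) = w*(1 + w) (c(w) = w*(w + 1) = w*(1 + w))
c(T)*(-324) = (20*(1 + 20))*(-324) = (20*21)*(-324) = 420*(-324) = -136080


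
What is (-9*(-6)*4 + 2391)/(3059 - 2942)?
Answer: 869/39 ≈ 22.282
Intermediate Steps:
(-9*(-6)*4 + 2391)/(3059 - 2942) = (54*4 + 2391)/117 = (216 + 2391)*(1/117) = 2607*(1/117) = 869/39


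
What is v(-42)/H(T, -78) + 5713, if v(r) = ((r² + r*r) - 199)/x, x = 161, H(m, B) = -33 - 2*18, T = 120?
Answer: 63462388/11109 ≈ 5712.7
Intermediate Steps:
H(m, B) = -69 (H(m, B) = -33 - 36 = -69)
v(r) = -199/161 + 2*r²/161 (v(r) = ((r² + r*r) - 199)/161 = ((r² + r²) - 199)*(1/161) = (2*r² - 199)*(1/161) = (-199 + 2*r²)*(1/161) = -199/161 + 2*r²/161)
v(-42)/H(T, -78) + 5713 = (-199/161 + (2/161)*(-42)²)/(-69) + 5713 = (-199/161 + (2/161)*1764)*(-1/69) + 5713 = (-199/161 + 504/23)*(-1/69) + 5713 = (3329/161)*(-1/69) + 5713 = -3329/11109 + 5713 = 63462388/11109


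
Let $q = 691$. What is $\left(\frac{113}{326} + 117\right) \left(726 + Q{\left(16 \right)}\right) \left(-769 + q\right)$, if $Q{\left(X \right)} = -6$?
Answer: $- \frac{1074200400}{163} \approx -6.5902 \cdot 10^{6}$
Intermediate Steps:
$\left(\frac{113}{326} + 117\right) \left(726 + Q{\left(16 \right)}\right) \left(-769 + q\right) = \left(\frac{113}{326} + 117\right) \left(726 - 6\right) \left(-769 + 691\right) = \left(113 \cdot \frac{1}{326} + 117\right) 720 \left(-78\right) = \left(\frac{113}{326} + 117\right) 720 \left(-78\right) = \frac{38255}{326} \cdot 720 \left(-78\right) = \frac{13771800}{163} \left(-78\right) = - \frac{1074200400}{163}$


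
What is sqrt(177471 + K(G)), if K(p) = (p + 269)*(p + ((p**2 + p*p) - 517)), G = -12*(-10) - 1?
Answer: sqrt(11011983) ≈ 3318.4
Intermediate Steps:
G = 119 (G = 120 - 1 = 119)
K(p) = (269 + p)*(-517 + p + 2*p**2) (K(p) = (269 + p)*(p + ((p**2 + p**2) - 517)) = (269 + p)*(p + (2*p**2 - 517)) = (269 + p)*(p + (-517 + 2*p**2)) = (269 + p)*(-517 + p + 2*p**2))
sqrt(177471 + K(G)) = sqrt(177471 + (-139073 - 248*119 + 2*119**3 + 539*119**2)) = sqrt(177471 + (-139073 - 29512 + 2*1685159 + 539*14161)) = sqrt(177471 + (-139073 - 29512 + 3370318 + 7632779)) = sqrt(177471 + 10834512) = sqrt(11011983)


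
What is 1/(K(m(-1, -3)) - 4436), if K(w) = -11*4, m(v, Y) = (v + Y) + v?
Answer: -1/4480 ≈ -0.00022321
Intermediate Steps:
m(v, Y) = Y + 2*v (m(v, Y) = (Y + v) + v = Y + 2*v)
K(w) = -44
1/(K(m(-1, -3)) - 4436) = 1/(-44 - 4436) = 1/(-4480) = -1/4480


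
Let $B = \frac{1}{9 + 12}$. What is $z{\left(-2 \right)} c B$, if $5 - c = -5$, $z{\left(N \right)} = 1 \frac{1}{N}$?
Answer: $- \frac{5}{21} \approx -0.2381$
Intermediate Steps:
$B = \frac{1}{21} \approx 0.047619$
$z{\left(N \right)} = \frac{1}{N}$
$c = 10$ ($c = 5 - -5 = 5 + 5 = 10$)
$z{\left(-2 \right)} c B = \frac{1}{-2} \cdot 10 \cdot \frac{1}{21} = \left(- \frac{1}{2}\right) 10 \cdot \frac{1}{21} = \left(-5\right) \frac{1}{21} = - \frac{5}{21}$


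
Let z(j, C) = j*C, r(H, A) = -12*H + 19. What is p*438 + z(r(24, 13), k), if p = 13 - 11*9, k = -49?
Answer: -24487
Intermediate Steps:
r(H, A) = 19 - 12*H
p = -86 (p = 13 - 99 = -86)
z(j, C) = C*j
p*438 + z(r(24, 13), k) = -86*438 - 49*(19 - 12*24) = -37668 - 49*(19 - 288) = -37668 - 49*(-269) = -37668 + 13181 = -24487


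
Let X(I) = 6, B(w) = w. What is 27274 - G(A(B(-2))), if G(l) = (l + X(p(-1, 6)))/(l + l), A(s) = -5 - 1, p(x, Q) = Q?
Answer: 27274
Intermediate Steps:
A(s) = -6
G(l) = (6 + l)/(2*l) (G(l) = (l + 6)/(l + l) = (6 + l)/((2*l)) = (6 + l)*(1/(2*l)) = (6 + l)/(2*l))
27274 - G(A(B(-2))) = 27274 - (6 - 6)/(2*(-6)) = 27274 - (-1)*0/(2*6) = 27274 - 1*0 = 27274 + 0 = 27274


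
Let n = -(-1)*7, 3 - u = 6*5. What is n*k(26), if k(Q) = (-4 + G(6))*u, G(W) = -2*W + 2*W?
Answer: 756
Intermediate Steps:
u = -27 (u = 3 - 6*5 = 3 - 1*30 = 3 - 30 = -27)
G(W) = 0
k(Q) = 108 (k(Q) = (-4 + 0)*(-27) = -4*(-27) = 108)
n = 7 (n = -1*(-7) = 7)
n*k(26) = 7*108 = 756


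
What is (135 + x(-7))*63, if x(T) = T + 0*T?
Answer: 8064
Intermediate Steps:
x(T) = T (x(T) = T + 0 = T)
(135 + x(-7))*63 = (135 - 7)*63 = 128*63 = 8064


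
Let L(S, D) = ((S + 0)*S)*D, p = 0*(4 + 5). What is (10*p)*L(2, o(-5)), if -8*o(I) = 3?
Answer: 0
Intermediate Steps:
o(I) = -3/8 (o(I) = -⅛*3 = -3/8)
p = 0 (p = 0*9 = 0)
L(S, D) = D*S² (L(S, D) = (S*S)*D = S²*D = D*S²)
(10*p)*L(2, o(-5)) = (10*0)*(-3/8*2²) = 0*(-3/8*4) = 0*(-3/2) = 0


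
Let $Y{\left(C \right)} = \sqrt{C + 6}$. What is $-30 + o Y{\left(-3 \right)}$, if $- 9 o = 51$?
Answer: $-30 - \frac{17 \sqrt{3}}{3} \approx -39.815$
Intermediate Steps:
$o = - \frac{17}{3}$ ($o = \left(- \frac{1}{9}\right) 51 = - \frac{17}{3} \approx -5.6667$)
$Y{\left(C \right)} = \sqrt{6 + C}$
$-30 + o Y{\left(-3 \right)} = -30 - \frac{17 \sqrt{6 - 3}}{3} = -30 - \frac{17 \sqrt{3}}{3}$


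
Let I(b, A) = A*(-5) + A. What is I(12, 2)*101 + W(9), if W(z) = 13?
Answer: -795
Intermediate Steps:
I(b, A) = -4*A (I(b, A) = -5*A + A = -4*A)
I(12, 2)*101 + W(9) = -4*2*101 + 13 = -8*101 + 13 = -808 + 13 = -795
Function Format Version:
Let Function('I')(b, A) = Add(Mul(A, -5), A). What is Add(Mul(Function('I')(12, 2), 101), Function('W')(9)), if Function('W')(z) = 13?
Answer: -795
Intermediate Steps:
Function('I')(b, A) = Mul(-4, A) (Function('I')(b, A) = Add(Mul(-5, A), A) = Mul(-4, A))
Add(Mul(Function('I')(12, 2), 101), Function('W')(9)) = Add(Mul(Mul(-4, 2), 101), 13) = Add(Mul(-8, 101), 13) = Add(-808, 13) = -795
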